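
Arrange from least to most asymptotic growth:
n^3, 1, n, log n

Ordered by growth rate: 1 < log n < n < n^3.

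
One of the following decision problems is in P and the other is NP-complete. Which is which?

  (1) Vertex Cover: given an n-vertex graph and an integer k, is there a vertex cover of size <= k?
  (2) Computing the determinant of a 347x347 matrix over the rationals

(1) is NP-complete: one of Karp's 21 NP-complete problems (with k part of the input; for any fixed constant k it is in P).
(2) is P: Gaussian elimination runs in O(n^3).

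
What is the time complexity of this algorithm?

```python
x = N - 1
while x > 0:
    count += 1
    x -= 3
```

Time complexity: O(n).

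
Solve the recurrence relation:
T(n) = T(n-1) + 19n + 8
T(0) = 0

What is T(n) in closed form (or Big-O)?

Dominant term in sum is 19*sum(i, i=1..n) = 19*n*(n+1)/2 = O(n^2).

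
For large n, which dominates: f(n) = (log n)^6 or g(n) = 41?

f(n) = (log n)^6 grows faster: any unbounded function dominates a constant.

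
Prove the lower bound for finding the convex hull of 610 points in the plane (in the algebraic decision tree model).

Reduction from sorting: given 610 numbers x_1,...,x_{610}, map x_i to the point (x_i, x_i^2) on the parabola y = x^2. All points are on the convex hull, and walking the hull gives them in sorted x-order. Since sorting requires Omega(n log n), so does planar convex hull.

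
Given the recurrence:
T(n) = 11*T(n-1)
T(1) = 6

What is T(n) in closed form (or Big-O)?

Each step multiplies by 11. T(n) = T(1)*11^(n-1) = 6*11^(n-1).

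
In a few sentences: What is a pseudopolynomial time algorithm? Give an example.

A pseudopolynomial algorithm runs in time polynomial in the numeric value of the input, but exponential in the input length. The dynamic programming solution for Subset Sum runs in O(n*W) where W is the target sum. This is pseudopolynomial because W can be exponential in the number of bits to represent it.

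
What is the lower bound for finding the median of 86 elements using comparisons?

To find the median of 86 elements, every element must be compared at least once, so the lower bound is Omega(n). The BFPRT algorithm achieves O(n), making this tight.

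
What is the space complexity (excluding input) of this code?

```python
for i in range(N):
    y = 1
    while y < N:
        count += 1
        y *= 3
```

Space complexity: O(1).
Only a constant amount of auxiliary storage is used; nothing grows with n.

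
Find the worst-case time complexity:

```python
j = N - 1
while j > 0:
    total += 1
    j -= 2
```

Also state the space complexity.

Time complexity: O(n).
Space complexity: O(1).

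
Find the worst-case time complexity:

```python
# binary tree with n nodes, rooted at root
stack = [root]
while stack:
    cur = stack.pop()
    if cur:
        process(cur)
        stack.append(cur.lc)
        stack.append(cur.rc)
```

Time complexity: O(n).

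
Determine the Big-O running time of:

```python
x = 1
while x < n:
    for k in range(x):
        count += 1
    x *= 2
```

Time complexity: O(n).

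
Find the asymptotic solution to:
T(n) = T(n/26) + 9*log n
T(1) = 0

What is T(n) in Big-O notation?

Each of the log_26(n) levels adds O(log n). T(n) = O(log^2 n).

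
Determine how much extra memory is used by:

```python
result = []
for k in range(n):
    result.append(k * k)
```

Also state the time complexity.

Space complexity: O(n).
Auxiliary storage grows linearly with the input size n in the worst case.
Time complexity: O(n).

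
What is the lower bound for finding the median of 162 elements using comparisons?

To find the median of 162 elements, every element must be compared at least once, so the lower bound is Omega(n). The BFPRT algorithm achieves O(n), making this tight.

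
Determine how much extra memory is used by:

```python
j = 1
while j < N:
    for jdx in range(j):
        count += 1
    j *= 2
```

Space complexity: O(1).
Only a constant amount of auxiliary storage is used; nothing grows with n.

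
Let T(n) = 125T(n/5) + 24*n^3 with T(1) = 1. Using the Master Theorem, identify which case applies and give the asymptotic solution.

a=125, b=5, f(n)=24*n^3.
log_5(125) = 3, so n^(log_b(a)) = n^3.
f(n) = Theta(n^3), so Case 2 applies.
T(n) = Theta(n^3 log n).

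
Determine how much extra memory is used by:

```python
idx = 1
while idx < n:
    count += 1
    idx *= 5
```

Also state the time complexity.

Space complexity: O(1).
Only a constant amount of auxiliary storage is used; nothing grows with n.
Time complexity: O(log n).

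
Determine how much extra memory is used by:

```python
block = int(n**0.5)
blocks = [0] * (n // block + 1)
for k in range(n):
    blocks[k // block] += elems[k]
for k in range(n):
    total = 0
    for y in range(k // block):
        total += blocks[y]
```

Space complexity: O(sqrt(n)).
Storage scales with sqrt(n).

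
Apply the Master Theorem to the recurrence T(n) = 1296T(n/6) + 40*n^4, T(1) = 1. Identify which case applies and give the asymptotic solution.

a=1296, b=6, f(n)=40*n^4.
log_6(1296) = 4, so n^(log_b(a)) = n^4.
f(n) = Theta(n^4), so Case 2 applies.
T(n) = Theta(n^4 log n).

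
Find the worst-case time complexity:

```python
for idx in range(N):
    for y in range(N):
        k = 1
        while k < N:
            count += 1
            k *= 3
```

Time complexity: O(n^2 log n).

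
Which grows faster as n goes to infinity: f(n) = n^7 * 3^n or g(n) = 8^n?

g(n) = 8^n grows faster: 8^n / (n^7 3^n) = (8/3)^n / n^7 -> infinity since 8/3 > 1.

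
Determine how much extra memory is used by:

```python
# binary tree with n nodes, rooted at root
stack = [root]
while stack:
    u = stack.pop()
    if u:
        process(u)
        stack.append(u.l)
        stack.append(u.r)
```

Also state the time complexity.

Space complexity: O(n).
Auxiliary storage grows linearly with the input size n in the worst case.
Time complexity: O(n).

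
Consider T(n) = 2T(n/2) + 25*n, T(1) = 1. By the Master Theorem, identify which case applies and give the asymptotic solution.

a=2, b=2, f(n)=25*n.
log_2(2) = 1, so n^(log_b(a)) = n.
f(n) = Theta(n), so Case 2 applies.
T(n) = Theta(n log n).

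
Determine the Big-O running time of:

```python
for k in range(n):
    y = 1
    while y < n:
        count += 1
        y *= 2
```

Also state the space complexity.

Time complexity: O(n log n).
Space complexity: O(1).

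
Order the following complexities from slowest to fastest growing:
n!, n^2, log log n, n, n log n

Ordered by growth rate: log log n < n < n log n < n^2 < n!.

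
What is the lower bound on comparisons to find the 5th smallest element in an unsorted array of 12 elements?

Finding the 5th smallest of 12 elements requires Omega(n) comparisons. Every element must participate in at least one comparison; otherwise it could be the 5th smallest.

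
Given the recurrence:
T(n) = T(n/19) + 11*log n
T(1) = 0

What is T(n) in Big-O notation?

Each of the log_19(n) levels adds O(log n). T(n) = O(log^2 n).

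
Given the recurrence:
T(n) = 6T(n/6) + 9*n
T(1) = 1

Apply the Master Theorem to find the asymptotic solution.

a=6, b=6, f(n)=9*n. log_6(6) = 1. Case 2: T(n) = O(n log n).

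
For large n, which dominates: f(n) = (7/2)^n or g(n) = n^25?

f(n) = (7/2)^n grows faster: (7/2)^n is exponential with base 7/2 > 1, dominating every polynomial.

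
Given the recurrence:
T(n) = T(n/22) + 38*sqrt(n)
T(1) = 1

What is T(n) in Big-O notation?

Each level contributes sqrt(n/22^k). Geometric series with ratio 1/sqrt(22) < 1 sums to O(sqrt(n)).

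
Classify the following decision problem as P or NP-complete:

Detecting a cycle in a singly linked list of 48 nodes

This problem is in P: Floyd's tortoise-and-hare runs in O(n) time, O(1) space.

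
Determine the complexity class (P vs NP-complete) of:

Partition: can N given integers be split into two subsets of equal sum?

This problem is NP-complete: Subset Sum reduces to it (one of Karp's 21 NP-complete problems).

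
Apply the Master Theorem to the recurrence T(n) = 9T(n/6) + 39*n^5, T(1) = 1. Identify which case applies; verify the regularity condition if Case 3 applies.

a=9, b=6, f(n)=39*n^5.
log_6(9) = 1.226 < 5.
f(n) = Omega(n^(1.226+epsilon)) for some epsilon > 0, so Case 3 is the candidate.
Regularity: a*f(n/b) = 9*39*(n/6)^5 = (9/7776)*39*n^5 <= c*f(n) with c = 9/7776 < 1. Satisfied.
Case 3: T(n) = Theta(n^5).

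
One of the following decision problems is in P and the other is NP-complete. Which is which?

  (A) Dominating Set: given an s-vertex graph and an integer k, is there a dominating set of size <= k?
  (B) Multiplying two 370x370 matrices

(A) is NP-complete: reduces from Set Cover (with k part of the input).
(B) is P: the schoolbook algorithm runs in O(n^3).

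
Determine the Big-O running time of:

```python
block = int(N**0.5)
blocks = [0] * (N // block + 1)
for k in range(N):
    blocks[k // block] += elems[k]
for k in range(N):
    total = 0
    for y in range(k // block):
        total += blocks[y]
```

Time complexity: O(n * sqrt(n)).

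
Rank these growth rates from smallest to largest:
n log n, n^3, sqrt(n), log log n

Ordered by growth rate: log log n < sqrt(n) < n log n < n^3.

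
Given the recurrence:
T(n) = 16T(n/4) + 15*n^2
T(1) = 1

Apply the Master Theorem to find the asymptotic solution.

a=16, b=4, f(n)=15*n^2. log_4(16) = 2. Case 2: T(n) = O(n^2 log n).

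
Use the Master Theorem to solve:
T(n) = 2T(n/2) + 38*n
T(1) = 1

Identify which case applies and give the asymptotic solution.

a=2, b=2, f(n)=38*n.
log_2(2) = 1, so n^(log_b(a)) = n.
f(n) = Theta(n), so Case 2 applies.
T(n) = Theta(n log n).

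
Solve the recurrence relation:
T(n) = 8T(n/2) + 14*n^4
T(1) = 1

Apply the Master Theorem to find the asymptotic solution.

a=8, b=2, f(n)=14*n^4. log_2(8) = 3 < 4. Case 3: T(n) = O(n^4).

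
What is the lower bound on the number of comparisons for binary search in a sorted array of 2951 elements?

With 2951 possible positions, we need at least ceil(log_2(2951)) = 12 comparisons. Each comparison splits the remaining candidates by at most half.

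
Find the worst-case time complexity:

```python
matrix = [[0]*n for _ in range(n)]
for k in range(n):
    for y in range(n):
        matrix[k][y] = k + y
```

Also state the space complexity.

Time complexity: O(n^2).
Space complexity: O(n^2).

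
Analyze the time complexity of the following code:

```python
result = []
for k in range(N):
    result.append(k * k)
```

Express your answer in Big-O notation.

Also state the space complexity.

Time complexity: O(n).
Space complexity: O(n).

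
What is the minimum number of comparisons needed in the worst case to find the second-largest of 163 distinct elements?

Lower bound: finding the max needs 163-1 comparisons. By the adversary weight-doubling argument, the max must personally win >= ceil(log_2(163)) = 8 comparisons; the 2nd-largest is among those 8 losers, needing 8-1 more comparisons. Total >= 163-1 + 8-1 = 169. A balanced knockout tournament achieves this.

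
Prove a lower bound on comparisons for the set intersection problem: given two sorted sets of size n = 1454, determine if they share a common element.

For two sorted arrays of size n = 1454, any correct algorithm must examine Omega(n) elements. If fewer are examined, an adversary places a common element in an unexamined gap. A merge-based scan achieves O(n), so the bound is tight.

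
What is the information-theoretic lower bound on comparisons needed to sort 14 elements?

There are 14! = 87178291200 possible orderings. Each comparison gives 1 bit. We need at least ceil(log_2(87178291200)) = 37 comparisons.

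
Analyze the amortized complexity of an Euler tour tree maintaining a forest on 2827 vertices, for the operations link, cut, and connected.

An Euler tour tree stores each tree's Euler tour as a balanced BST keyed by tour position. On 2827 vertices: link concatenates two tours via O(1) splits/joins of size <= 2*2827 (O(log n)); cut splits the tour at the two occurrences of the edge (O(log n)); connected compares BST roots (O(log n) to find the root). All O(log n) amortized.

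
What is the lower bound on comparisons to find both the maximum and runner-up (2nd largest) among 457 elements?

Lower bound: finding the max needs 457-1 comparisons. By an adversary weight-doubling argument, the maximum element must personally win at least ceil(log_2(457)) = 9 comparisons in any correct algorithm. The 2nd largest is among those 9 direct losers, and distinguishing it requires 9-1 more comparisons. Total >= 457-1 + 9-1 = 464. A balanced tournament achieves this bound exactly.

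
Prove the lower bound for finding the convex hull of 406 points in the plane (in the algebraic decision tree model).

Reduction from sorting: given 406 numbers x_1,...,x_{406}, map x_i to the point (x_i, x_i^2) on the parabola y = x^2. All points are on the convex hull, and walking the hull gives them in sorted x-order. Since sorting requires Omega(n log n), so does planar convex hull.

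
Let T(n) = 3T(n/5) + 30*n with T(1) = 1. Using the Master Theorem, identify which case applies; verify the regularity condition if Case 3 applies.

a=3, b=5, f(n)=30*n.
log_5(3) = 0.6826 < 1.
f(n) = Omega(n^(0.6826+epsilon)) for some epsilon > 0, so Case 3 is the candidate.
Regularity: a*f(n/b) = 3*30*(n/5)^1 = (3/5)*30*n^1 <= c*f(n) with c = 3/5 < 1. Satisfied.
Case 3: T(n) = Theta(n).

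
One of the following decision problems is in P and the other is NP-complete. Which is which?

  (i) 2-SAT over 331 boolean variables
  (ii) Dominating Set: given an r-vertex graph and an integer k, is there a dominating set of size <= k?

(i) is P: 2-SAT is solvable in linear time via implication-graph SCCs.
(ii) is NP-complete: reduces from Set Cover (with k part of the input).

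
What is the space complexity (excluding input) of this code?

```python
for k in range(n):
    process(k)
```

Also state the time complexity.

Space complexity: O(1).
Only a constant amount of auxiliary storage is used; nothing grows with n.
Time complexity: O(n).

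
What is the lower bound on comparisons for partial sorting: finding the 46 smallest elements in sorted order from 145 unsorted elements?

Finding 46 smallest of 145 in sorted order: Omega(145) to identify the 46 smallest, plus Omega(46 log 46) to sort them. Total: Omega(n + k log k).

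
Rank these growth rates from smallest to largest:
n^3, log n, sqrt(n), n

Ordered by growth rate: log n < sqrt(n) < n < n^3.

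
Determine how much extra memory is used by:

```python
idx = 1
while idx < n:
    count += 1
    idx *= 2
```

Space complexity: O(1).
Only a constant amount of auxiliary storage is used; nothing grows with n.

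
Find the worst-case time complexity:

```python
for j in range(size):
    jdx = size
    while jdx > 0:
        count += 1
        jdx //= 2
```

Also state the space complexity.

Time complexity: O(n log n).
Space complexity: O(1).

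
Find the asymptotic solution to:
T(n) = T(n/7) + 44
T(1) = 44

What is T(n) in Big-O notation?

Each step divides n by 7 and adds 44. After log_7(n) steps, T(n) = O(log n).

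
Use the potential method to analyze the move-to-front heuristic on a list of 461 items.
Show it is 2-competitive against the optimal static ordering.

Let Phi = number of inversions between the MTF list and the optimal static list (0 <= Phi <= C(461,2)). Accessing an element at MTF position k and optimal position j: the move-to-front destroys all k-1 inversions in front of it that are not in front in optimal (>= k-j of them) and creates at most j-1 new ones. Amortized cost <= k + (j-1) - (k-j) = 2j - 1 <= 2 * optimal cost.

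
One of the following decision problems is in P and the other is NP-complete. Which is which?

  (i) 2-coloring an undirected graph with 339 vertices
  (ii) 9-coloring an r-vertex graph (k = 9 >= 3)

(i) is P: 2-coloring is bipartiteness testing via BFS, O(V+E).
(ii) is NP-complete: graph k-coloring for k>=3 is NP-complete by reduction from 3-SAT.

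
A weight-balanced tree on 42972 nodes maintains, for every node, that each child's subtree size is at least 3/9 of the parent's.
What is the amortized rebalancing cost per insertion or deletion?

With balance ratio 3/9, tree height is O(log_{9/3}(42972)) = O(log n). A rebalance at a node of size s costs O(s) but requires Omega(s) updates in that subtree to retrigger. Summed over the O(log n) ancestors of the touched leaf, amortized rebalancing is O(log n).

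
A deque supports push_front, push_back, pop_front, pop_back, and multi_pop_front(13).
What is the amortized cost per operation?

Assign 2 credits to each push operation. A pop uses 1 saved credit. multi_pop_front(13) uses up to 13 saved credits from previous pushes. Credits never go negative. Amortized cost is O(1).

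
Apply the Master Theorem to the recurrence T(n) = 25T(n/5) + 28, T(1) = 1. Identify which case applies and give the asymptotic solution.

a=25, b=5, f(n)=28.
log_5(25) = 2 > 0.
Since f(n) = O(n^0) is polynomially smaller than n^2, Case 1 applies.
T(n) = Theta(n^2).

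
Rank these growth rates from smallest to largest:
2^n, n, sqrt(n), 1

Ordered by growth rate: 1 < sqrt(n) < n < 2^n.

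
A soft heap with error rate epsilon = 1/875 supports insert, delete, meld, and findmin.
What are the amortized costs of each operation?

Soft heaps (Chazelle) allow up to an epsilon = 1/875 fraction of elements to have corrupted (raised) keys. Insert is O(log(1/epsilon)) = O(log 875) amortized -- the structure maintains heap-ordered binary trees of rank bounded by O(log(1/epsilon)). Meld concatenates root lists: O(1) amortized. Delete and findmin are O(1) amortized.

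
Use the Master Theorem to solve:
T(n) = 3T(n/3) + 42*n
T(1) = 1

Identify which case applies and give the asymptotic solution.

a=3, b=3, f(n)=42*n.
log_3(3) = 1, so n^(log_b(a)) = n.
f(n) = Theta(n), so Case 2 applies.
T(n) = Theta(n log n).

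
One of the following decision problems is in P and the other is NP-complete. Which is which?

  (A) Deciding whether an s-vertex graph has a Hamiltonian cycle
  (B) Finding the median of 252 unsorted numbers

(A) is NP-complete: one of Karp's 21 NP-complete problems.
(B) is P: linear-time selection (median-of-medians) runs in O(n).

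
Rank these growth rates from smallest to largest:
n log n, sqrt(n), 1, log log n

Ordered by growth rate: 1 < log log n < sqrt(n) < n log n.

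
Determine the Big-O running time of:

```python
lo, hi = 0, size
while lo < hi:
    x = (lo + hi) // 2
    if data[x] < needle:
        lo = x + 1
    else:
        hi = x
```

Time complexity: O(log n).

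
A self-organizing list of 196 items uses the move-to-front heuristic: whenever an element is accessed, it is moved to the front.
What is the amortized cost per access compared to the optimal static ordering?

With potential Phi = number of inversions between the MTF list and the optimal static list (at most C(196,2)), each access has amortized cost at most 2 * (cost under optimal static ordering). This is the move-to-front 2-competitiveness result.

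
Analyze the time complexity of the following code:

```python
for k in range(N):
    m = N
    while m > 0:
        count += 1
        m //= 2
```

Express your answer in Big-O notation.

Time complexity: O(n log n).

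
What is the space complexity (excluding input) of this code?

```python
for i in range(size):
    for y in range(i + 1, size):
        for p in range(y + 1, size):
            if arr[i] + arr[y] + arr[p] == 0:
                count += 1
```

Space complexity: O(1).
Only a constant amount of auxiliary storage is used; nothing grows with n.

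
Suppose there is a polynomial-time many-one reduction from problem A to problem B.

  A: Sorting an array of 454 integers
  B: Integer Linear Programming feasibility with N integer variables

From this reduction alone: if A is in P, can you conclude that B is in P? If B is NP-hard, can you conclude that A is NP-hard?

A poly-time reduction A <=_p B transfers tractability DOWN (B easy => A easy) and hardness UP (A hard => B hard), not the reverse.
From A in P, the reduction alone does NOT give B in P: any problem in P trivially reduces to SAT, yet SAT is not known to be in P.
From B NP-hard, the reduction alone does NOT give A NP-hard: again, easy problems reduce to hard ones.
(Here in fact A is P and B is NP-complete.)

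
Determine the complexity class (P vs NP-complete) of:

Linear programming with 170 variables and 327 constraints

This problem is in P: the ellipsoid and interior-point methods run in polynomial time.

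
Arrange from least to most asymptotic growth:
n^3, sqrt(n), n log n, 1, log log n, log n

Ordered by growth rate: 1 < log log n < log n < sqrt(n) < n log n < n^3.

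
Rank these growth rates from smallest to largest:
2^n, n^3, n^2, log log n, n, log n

Ordered by growth rate: log log n < log n < n < n^2 < n^3 < 2^n.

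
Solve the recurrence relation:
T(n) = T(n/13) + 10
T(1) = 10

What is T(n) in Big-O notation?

Each step divides n by 13 and adds 10. After log_13(n) steps, T(n) = O(log n).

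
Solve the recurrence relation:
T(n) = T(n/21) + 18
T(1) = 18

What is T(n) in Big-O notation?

Each step divides n by 21 and adds 18. After log_21(n) steps, T(n) = O(log n).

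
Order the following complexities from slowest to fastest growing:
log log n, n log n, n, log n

Ordered by growth rate: log log n < log n < n < n log n.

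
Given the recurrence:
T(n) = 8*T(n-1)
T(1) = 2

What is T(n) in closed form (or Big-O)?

Each step multiplies by 8. T(n) = T(1)*8^(n-1) = 2*8^(n-1).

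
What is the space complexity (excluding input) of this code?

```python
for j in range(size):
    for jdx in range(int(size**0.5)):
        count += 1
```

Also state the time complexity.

Space complexity: O(1).
Only a constant amount of auxiliary storage is used; nothing grows with n.
Time complexity: O(n * sqrt(n)).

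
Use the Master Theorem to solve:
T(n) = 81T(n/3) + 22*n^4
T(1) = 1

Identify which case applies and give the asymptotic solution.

a=81, b=3, f(n)=22*n^4.
log_3(81) = 4, so n^(log_b(a)) = n^4.
f(n) = Theta(n^4), so Case 2 applies.
T(n) = Theta(n^4 log n).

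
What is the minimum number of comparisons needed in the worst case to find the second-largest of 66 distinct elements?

Lower bound: finding the max needs 66-1 comparisons. By the adversary weight-doubling argument, the max must personally win >= ceil(log_2(66)) = 7 comparisons; the 2nd-largest is among those 7 losers, needing 7-1 more comparisons. Total >= 66-1 + 7-1 = 71. A balanced knockout tournament achieves this.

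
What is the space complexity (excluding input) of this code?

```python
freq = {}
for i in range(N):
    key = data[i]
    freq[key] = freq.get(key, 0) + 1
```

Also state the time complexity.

Space complexity: O(n).
Auxiliary storage grows linearly with the input size n in the worst case.
Time complexity: O(n).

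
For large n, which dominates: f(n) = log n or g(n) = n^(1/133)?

g(n) = n^(1/133) grows faster: any positive power of n dominates log n.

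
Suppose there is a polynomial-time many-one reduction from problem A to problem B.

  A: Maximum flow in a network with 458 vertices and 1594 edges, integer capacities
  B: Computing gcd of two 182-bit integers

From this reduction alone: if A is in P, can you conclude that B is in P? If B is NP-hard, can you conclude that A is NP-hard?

A poly-time reduction A <=_p B transfers tractability DOWN (B easy => A easy) and hardness UP (A hard => B hard), not the reverse.
From A in P, the reduction alone does NOT give B in P: any problem in P trivially reduces to SAT, yet SAT is not known to be in P.
From B NP-hard, the reduction alone does NOT give A NP-hard: again, easy problems reduce to hard ones.
(Here in fact A is P and B is P.)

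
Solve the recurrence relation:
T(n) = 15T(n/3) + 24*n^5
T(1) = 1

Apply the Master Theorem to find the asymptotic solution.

a=15, b=3, f(n)=24*n^5. log_3(15) = 2.465 < 5. Case 3: T(n) = O(n^5).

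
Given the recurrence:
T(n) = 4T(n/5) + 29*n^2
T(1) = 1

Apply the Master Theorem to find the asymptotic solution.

a=4, b=5, f(n)=29*n^2. log_5(4) = 0.8614 < 2. Case 3: T(n) = O(n^2).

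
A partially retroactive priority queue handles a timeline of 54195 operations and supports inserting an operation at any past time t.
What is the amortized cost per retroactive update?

Partially retroactive priority queues (Demaine-Iacono-Langerman) allow updates at past times with queries only at the present. With a balanced BST over the m = 54195 timeline events tracking bridges, each retroactive insert or delete is O(log m) amortized.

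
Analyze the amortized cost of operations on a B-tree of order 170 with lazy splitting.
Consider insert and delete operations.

In a B-tree of order 170, a node splits when it has 170 keys. With lazy splitting, we use potential Phi = number of full nodes + number of near-empty nodes. Each split costs O(1) but reduces potential. Between splits, at least 85 insertions must occur in that node. Amortized structural cost is O(1) per operation, plus O(log_170 n) traversal.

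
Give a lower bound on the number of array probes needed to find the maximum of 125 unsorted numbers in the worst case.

Adversary: any unprobed cell could hold a value larger than everything seen so far. If fewer than 125 cells are probed, the adversary places the max in an unprobed cell. So all 125 cells must be examined; together with 125-1 comparisons this is tight.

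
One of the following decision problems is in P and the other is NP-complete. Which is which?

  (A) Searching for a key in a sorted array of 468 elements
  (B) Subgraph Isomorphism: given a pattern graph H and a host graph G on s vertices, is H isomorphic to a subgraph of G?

(A) is P: binary search runs in O(log n).
(B) is NP-complete: generalizes Clique and Hamiltonian Path (pattern size is part of the input).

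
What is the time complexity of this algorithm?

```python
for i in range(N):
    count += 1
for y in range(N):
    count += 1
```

Time complexity: O(n).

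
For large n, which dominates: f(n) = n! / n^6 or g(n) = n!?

g(n) = n! grows faster: the ratio n!/(n!/n^6) = n^6 -> infinity.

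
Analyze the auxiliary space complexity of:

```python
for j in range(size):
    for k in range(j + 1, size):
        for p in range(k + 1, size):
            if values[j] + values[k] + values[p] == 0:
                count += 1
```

Space complexity: O(1).
Only a constant amount of auxiliary storage is used; nothing grows with n.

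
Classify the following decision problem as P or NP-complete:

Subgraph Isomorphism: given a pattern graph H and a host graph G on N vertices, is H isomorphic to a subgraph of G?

This problem is NP-complete: generalizes Clique and Hamiltonian Path (pattern size is part of the input).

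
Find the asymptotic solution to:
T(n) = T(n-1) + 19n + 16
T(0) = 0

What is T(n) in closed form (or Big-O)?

Dominant term in sum is 19*sum(i, i=1..n) = 19*n*(n+1)/2 = O(n^2).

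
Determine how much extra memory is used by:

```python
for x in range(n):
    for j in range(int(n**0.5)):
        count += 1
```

Space complexity: O(1).
Only a constant amount of auxiliary storage is used; nothing grows with n.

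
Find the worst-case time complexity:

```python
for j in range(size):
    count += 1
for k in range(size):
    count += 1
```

Time complexity: O(n).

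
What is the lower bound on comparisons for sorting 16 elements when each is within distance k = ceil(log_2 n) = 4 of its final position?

Partition the 16 positions into floor(n/k) blocks of k = 4 consecutive positions; any permutation within a block keeps every element within k of its final position, so there are at least (k!)^(n/k) distinguishable inputs. Lower bound: log_2((k!)^(n/k)) = (n/k) * log_2(k!) = Theta(n log k); with k = ceil(log_2 n), this is Omega(n log log n).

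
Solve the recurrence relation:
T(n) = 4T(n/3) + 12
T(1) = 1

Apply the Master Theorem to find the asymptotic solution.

a=4, b=3, f(n)=12. log_3(4) = 1.262. Case 1 of Master Theorem: T(n) = O(n^1.262).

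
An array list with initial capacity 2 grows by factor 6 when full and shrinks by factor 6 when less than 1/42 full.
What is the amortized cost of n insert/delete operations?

Using potential function Phi = |6*size - capacity|. Resizing costs are offset by potential release. Amortized O(1) per operation.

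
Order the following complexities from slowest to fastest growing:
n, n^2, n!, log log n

Ordered by growth rate: log log n < n < n^2 < n!.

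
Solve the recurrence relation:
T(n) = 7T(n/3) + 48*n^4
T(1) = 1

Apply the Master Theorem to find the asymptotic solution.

a=7, b=3, f(n)=48*n^4. log_3(7) = 1.771 < 4. Case 3: T(n) = O(n^4).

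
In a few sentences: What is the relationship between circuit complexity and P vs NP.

A language is in P iff it has polynomial-size uniform circuit families. P/poly contains all languages decidable by polynomial-size circuits (even non-uniform). If NP is not in P/poly, then P != NP. Proving super-polynomial circuit lower bounds for an NP problem would separate P from NP.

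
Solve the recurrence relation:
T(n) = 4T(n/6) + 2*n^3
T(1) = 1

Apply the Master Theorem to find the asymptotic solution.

a=4, b=6, f(n)=2*n^3. log_6(4) = 0.7737 < 3. Case 3: T(n) = O(n^3).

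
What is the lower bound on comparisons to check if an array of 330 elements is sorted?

To verify 330 elements are sorted, we must compare each consecutive pair. Skipping any pair allows an adversary to swap them. Therefore 329 comparisons are necessary and sufficient.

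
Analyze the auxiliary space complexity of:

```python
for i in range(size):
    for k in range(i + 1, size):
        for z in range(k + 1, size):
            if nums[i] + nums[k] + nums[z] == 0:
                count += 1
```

Space complexity: O(1).
Only a constant amount of auxiliary storage is used; nothing grows with n.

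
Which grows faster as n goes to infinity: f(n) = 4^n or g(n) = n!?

g(n) = n! grows faster: n!/4^n -> infinity by Stirling.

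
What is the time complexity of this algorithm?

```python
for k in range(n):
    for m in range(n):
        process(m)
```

Time complexity: O(n^2).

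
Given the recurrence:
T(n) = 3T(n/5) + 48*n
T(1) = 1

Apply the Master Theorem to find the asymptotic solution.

a=3, b=5, f(n)=48*n. log_5(3) = 0.6826 < 1. Case 3: T(n) = O(n).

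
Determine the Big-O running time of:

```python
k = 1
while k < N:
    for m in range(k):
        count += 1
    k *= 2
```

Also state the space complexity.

Time complexity: O(n).
Space complexity: O(1).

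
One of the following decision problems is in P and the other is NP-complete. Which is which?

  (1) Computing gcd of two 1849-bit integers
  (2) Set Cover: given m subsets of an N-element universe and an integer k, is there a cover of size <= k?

(1) is P: the Euclidean algorithm runs in polynomial time in the bit-length.
(2) is NP-complete: one of Karp's 21 NP-complete problems (with k part of the input).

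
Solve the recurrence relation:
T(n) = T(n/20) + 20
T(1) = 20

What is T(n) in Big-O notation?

Each step divides n by 20 and adds 20. After log_20(n) steps, T(n) = O(log n).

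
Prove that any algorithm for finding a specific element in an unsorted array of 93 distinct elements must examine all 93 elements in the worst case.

Adversary argument: if the algorithm examines fewer than 93 elements, the adversary places the target in an unexamined position. The algorithm cannot distinguish 'not present' from 'in unexamined position'.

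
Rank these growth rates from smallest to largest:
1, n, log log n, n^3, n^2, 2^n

Ordered by growth rate: 1 < log log n < n < n^2 < n^3 < 2^n.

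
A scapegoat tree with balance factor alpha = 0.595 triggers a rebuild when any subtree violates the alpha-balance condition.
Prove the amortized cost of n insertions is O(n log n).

Define potential Phi = c * sum of |size(left(v)) - size(right(v))| over all nodes. An insertion at depth d costs O(d) = O(log n) and increases Phi by O(log n). When a rebuild of subtree of size s occurs, it costs O(s) but reduces Phi by Omega(s). With alpha = 0.595, between rebuilds Omega(s) insertions must occur. Amortized cost per insertion: O(log n).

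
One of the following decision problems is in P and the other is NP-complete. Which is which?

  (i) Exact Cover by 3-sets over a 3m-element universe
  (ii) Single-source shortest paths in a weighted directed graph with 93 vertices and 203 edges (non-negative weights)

(i) is NP-complete: one of Karp's 21 NP-complete problems.
(ii) is P: Dijkstra's algorithm runs in O((V+E) log V).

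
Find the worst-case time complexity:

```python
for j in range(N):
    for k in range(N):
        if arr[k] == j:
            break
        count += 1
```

Time complexity: O(n^2).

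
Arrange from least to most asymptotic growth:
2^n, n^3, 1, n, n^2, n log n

Ordered by growth rate: 1 < n < n log n < n^2 < n^3 < 2^n.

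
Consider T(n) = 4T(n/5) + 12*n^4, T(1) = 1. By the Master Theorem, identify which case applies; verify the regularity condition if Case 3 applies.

a=4, b=5, f(n)=12*n^4.
log_5(4) = 0.8614 < 4.
f(n) = Omega(n^(0.8614+epsilon)) for some epsilon > 0, so Case 3 is the candidate.
Regularity: a*f(n/b) = 4*12*(n/5)^4 = (4/625)*12*n^4 <= c*f(n) with c = 4/625 < 1. Satisfied.
Case 3: T(n) = Theta(n^4).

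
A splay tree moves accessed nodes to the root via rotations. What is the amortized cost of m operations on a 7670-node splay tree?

Using a potential function Phi = sum of log(size of subtree) for each node, each splay operation has amortized cost O(log n) where n = 7670. Bad individual operations (O(n)) are offset by decreased potential.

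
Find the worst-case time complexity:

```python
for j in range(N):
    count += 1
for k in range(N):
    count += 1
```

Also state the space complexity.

Time complexity: O(n).
Space complexity: O(1).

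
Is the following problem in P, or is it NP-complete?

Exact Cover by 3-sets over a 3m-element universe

This problem is NP-complete: one of Karp's 21 NP-complete problems.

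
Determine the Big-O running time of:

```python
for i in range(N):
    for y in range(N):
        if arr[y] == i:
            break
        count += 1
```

Time complexity: O(n^2).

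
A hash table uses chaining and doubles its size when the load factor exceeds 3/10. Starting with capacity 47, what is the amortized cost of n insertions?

Rehashing occurs when load exceeds 3/10. Total rehash cost is geometric series summing to O(n). Each insertion itself is O(1). Amortized: O(1).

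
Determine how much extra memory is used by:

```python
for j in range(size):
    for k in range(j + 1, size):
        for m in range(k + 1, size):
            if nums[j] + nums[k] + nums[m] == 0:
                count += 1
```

Space complexity: O(1).
Only a constant amount of auxiliary storage is used; nothing grows with n.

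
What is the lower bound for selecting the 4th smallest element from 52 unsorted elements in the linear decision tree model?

Selecting the 4th smallest of 52 elements requires Omega(n) comparisons. Every element must be compared at least once. The BFPRT algorithm achieves O(n), making this tight.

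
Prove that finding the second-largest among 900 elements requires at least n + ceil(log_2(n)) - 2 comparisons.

Lower bound (adversary): identifying the maximum requires 900-1 comparisons (each eliminates one candidate). Assign weight 1 to each element; on each comparison the adversary lets the heavier side win and gives it the loser's weight. The max ends with weight 900, but each comparison it wins at most doubles its weight, so the max must win >= ceil(log_2(900)) = 10 comparisons. The second-largest is one of those 10 direct losers to the max, and identifying which one is largest needs >= 10-1 further comparisons. Total >= 900-1 + 10-1 = 908.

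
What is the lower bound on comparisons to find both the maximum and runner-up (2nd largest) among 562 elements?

Lower bound: finding the max needs 562-1 comparisons. By an adversary weight-doubling argument, the maximum element must personally win at least ceil(log_2(562)) = 10 comparisons in any correct algorithm. The 2nd largest is among those 10 direct losers, and distinguishing it requires 10-1 more comparisons. Total >= 562-1 + 10-1 = 570. A balanced tournament achieves this bound exactly.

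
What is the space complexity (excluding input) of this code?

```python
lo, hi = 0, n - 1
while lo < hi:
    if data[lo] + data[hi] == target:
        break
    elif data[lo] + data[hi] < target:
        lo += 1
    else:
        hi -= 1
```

Space complexity: O(1).
Only a constant amount of auxiliary storage is used; nothing grows with n.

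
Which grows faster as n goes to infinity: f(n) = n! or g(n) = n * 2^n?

f(n) = n! grows faster: by Stirling n! ~ (n/e)^n sqrt(2*pi*n); (n/e)^n eventually dominates n * 2^n.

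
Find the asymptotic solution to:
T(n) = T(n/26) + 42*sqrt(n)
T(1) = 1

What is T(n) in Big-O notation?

Each level contributes sqrt(n/26^k). Geometric series with ratio 1/sqrt(26) < 1 sums to O(sqrt(n)).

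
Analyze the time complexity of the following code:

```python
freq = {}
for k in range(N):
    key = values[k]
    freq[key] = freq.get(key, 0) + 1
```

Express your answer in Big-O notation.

Time complexity: O(n).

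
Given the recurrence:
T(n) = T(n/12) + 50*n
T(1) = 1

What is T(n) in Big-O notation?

Geometric series: 50*n*(1 + 1/12 + 1/12^2 + ...) = O(n). T(n) = O(n).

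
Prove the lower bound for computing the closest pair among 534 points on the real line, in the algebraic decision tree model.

Reduction from element distinctness: given 534 reals, the closest-pair distance is 0 iff two are equal. Element distinctness has an Omega(n log n) lower bound in the algebraic decision tree model (Ben-Or). Therefore closest pair on a line also requires Omega(n log n). Sorting then a linear scan achieves this.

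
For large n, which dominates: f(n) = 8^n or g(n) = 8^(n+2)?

f(n) = 8^n and g(n) = 8^(n+2) are Theta of each other: 8^(n+2) = 8^2 * 8^n = Theta(8^n).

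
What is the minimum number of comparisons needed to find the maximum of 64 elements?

Finding the maximum requires 63 comparisons. Each comparison eliminates exactly one candidate. With 64 candidates, we need 63 eliminations.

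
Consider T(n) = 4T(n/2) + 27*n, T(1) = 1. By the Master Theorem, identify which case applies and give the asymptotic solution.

a=4, b=2, f(n)=27*n.
log_2(4) = 2 > 1.
Since f(n) = O(n^1) is polynomially smaller than n^2, Case 1 applies.
T(n) = Theta(n^2).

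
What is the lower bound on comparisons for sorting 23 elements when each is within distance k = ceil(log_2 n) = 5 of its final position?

Partition the 23 positions into floor(n/k) blocks of k = 5 consecutive positions; any permutation within a block keeps every element within k of its final position, so there are at least (k!)^(n/k) distinguishable inputs. Lower bound: log_2((k!)^(n/k)) = (n/k) * log_2(k!) = Theta(n log k); with k = ceil(log_2 n), this is Omega(n log log n).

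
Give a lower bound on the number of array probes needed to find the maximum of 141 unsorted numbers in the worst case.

Adversary: any unprobed cell could hold a value larger than everything seen so far. If fewer than 141 cells are probed, the adversary places the max in an unprobed cell. So all 141 cells must be examined; together with 141-1 comparisons this is tight.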